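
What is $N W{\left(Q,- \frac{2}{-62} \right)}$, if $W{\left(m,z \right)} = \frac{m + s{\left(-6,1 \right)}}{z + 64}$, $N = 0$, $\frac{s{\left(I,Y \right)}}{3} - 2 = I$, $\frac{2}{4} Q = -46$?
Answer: $0$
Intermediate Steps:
$Q = -92$ ($Q = 2 \left(-46\right) = -92$)
$s{\left(I,Y \right)} = 6 + 3 I$
$W{\left(m,z \right)} = \frac{-12 + m}{64 + z}$ ($W{\left(m,z \right)} = \frac{m + \left(6 + 3 \left(-6\right)\right)}{z + 64} = \frac{m + \left(6 - 18\right)}{64 + z} = \frac{m - 12}{64 + z} = \frac{-12 + m}{64 + z}$)
$N W{\left(Q,- \frac{2}{-62} \right)} = 0 \frac{-12 - 92}{64 - \frac{2}{-62}} = 0 \frac{1}{64 - - \frac{1}{31}} \left(-104\right) = 0 \frac{1}{64 + \frac{1}{31}} \left(-104\right) = 0 \frac{1}{\frac{1985}{31}} \left(-104\right) = 0 \cdot \frac{31}{1985} \left(-104\right) = 0 \left(- \frac{3224}{1985}\right) = 0$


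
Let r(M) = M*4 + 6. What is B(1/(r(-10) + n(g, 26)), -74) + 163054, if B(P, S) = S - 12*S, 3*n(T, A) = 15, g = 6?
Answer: 163868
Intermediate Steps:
n(T, A) = 5 (n(T, A) = (1/3)*15 = 5)
r(M) = 6 + 4*M (r(M) = 4*M + 6 = 6 + 4*M)
B(P, S) = -11*S
B(1/(r(-10) + n(g, 26)), -74) + 163054 = -11*(-74) + 163054 = 814 + 163054 = 163868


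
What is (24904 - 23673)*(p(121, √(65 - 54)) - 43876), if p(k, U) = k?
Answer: -53862405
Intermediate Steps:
(24904 - 23673)*(p(121, √(65 - 54)) - 43876) = (24904 - 23673)*(121 - 43876) = 1231*(-43755) = -53862405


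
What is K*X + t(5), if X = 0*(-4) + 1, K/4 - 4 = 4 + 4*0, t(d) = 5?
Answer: 37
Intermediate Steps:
K = 32 (K = 16 + 4*(4 + 4*0) = 16 + 4*(4 + 0) = 16 + 4*4 = 16 + 16 = 32)
X = 1 (X = 0 + 1 = 1)
K*X + t(5) = 32*1 + 5 = 32 + 5 = 37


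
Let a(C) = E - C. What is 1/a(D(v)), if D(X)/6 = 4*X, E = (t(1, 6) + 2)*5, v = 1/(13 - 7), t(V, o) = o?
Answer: 1/36 ≈ 0.027778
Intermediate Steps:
v = ⅙ (v = 1/6 = ⅙ ≈ 0.16667)
E = 40 (E = (6 + 2)*5 = 8*5 = 40)
D(X) = 24*X (D(X) = 6*(4*X) = 24*X)
a(C) = 40 - C
1/a(D(v)) = 1/(40 - 24/6) = 1/(40 - 1*4) = 1/(40 - 4) = 1/36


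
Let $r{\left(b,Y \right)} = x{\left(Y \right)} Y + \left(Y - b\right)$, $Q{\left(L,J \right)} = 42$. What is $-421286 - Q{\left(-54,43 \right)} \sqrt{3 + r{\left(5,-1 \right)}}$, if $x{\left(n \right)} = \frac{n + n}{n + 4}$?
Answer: $-421286 - 14 i \sqrt{21} \approx -4.2129 \cdot 10^{5} - 64.156 i$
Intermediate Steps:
$x{\left(n \right)} = \frac{2 n}{4 + n}$
$r{\left(b,Y \right)} = Y - b + \frac{2 Y^{2}}{4 + Y}$ ($r{\left(b,Y \right)} = \frac{2 Y}{4 + Y} Y + \left(Y - b\right) = \frac{2 Y^{2}}{4 + Y} + \left(Y - b\right) = Y - b + \frac{2 Y^{2}}{4 + Y}$)
$-421286 - Q{\left(-54,43 \right)} \sqrt{3 + r{\left(5,-1 \right)}} = -421286 - 42 \sqrt{3 + \frac{2 \left(-1\right)^{2} + \left(4 - 1\right) \left(-1 - 5\right)}{4 - 1}} = -421286 - 42 \sqrt{3 + \frac{2 \cdot 1 + 3 \left(-1 - 5\right)}{3}} = -421286 - 42 \sqrt{3 + \frac{2 + 3 \left(-6\right)}{3}} = -421286 - 42 \sqrt{3 + \frac{2 - 18}{3}} = -421286 - 42 \sqrt{3 + \frac{1}{3} \left(-16\right)} = -421286 - 42 \sqrt{3 - \frac{16}{3}} = -421286 - 42 \sqrt{- \frac{7}{3}} = -421286 - 42 \frac{i \sqrt{21}}{3} = -421286 - 14 i \sqrt{21}$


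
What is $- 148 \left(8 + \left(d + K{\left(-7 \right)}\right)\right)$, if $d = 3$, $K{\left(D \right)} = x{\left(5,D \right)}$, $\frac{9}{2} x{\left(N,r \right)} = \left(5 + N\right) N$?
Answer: $- \frac{29452}{9} \approx -3272.4$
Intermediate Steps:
$x{\left(N,r \right)} = \frac{2 N \left(5 + N\right)}{9}$ ($x{\left(N,r \right)} = \frac{2 \left(5 + N\right) N}{9} = \frac{2 N \left(5 + N\right)}{9}$)
$K{\left(D \right)} = \frac{100}{9}$ ($K{\left(D \right)} = \frac{2}{9} \cdot 5 \left(5 + 5\right) = \frac{2}{9} \cdot 5 \cdot 10 = \frac{100}{9}$)
$- 148 \left(8 + \left(d + K{\left(-7 \right)}\right)\right) = - 148 \left(8 + \left(3 + \frac{100}{9}\right)\right) = - 148 \left(8 + \frac{127}{9}\right) = \left(-148\right) \frac{199}{9} = - \frac{29452}{9}$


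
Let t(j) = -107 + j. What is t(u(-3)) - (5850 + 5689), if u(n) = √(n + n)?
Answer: -11646 + I*√6 ≈ -11646.0 + 2.4495*I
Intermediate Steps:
u(n) = √2*√n (u(n) = √(2*n) = √2*√n)
t(u(-3)) - (5850 + 5689) = (-107 + √2*√(-3)) - (5850 + 5689) = (-107 + √2*(I*√3)) - 1*11539 = (-107 + I*√6) - 11539 = -11646 + I*√6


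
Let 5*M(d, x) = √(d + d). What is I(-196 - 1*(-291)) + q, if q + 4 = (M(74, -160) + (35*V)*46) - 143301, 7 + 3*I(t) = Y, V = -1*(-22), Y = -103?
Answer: -323765/3 + 2*√37/5 ≈ -1.0792e+5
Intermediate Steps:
V = 22
I(t) = -110/3 (I(t) = -7/3 + (⅓)*(-103) = -7/3 - 103/3 = -110/3)
M(d, x) = √2*√d/5 (M(d, x) = √(d + d)/5 = √(2*d)/5 = (√2*√d)/5 = √2*√d/5)
q = -107885 + 2*√37/5 (q = -4 + ((√2*√74/5 + (35*22)*46) - 143301) = -4 + ((2*√37/5 + 770*46) - 143301) = -4 + ((2*√37/5 + 35420) - 143301) = -4 + ((35420 + 2*√37/5) - 143301) = -4 + (-107881 + 2*√37/5) = -107885 + 2*√37/5 ≈ -1.0788e+5)
I(-196 - 1*(-291)) + q = -110/3 + (-107885 + 2*√37/5) = -323765/3 + 2*√37/5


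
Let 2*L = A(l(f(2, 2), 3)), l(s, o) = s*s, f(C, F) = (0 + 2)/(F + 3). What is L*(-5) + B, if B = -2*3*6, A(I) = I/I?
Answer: -77/2 ≈ -38.500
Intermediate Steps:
f(C, F) = 2/(3 + F)
l(s, o) = s²
A(I) = 1
L = ½ (L = (½)*1 = ½ ≈ 0.50000)
B = -36 (B = -6*6 = -36)
L*(-5) + B = (½)*(-5) - 36 = -5/2 - 36 = -77/2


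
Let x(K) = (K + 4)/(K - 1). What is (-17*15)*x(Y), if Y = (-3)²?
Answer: -3315/8 ≈ -414.38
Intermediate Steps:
Y = 9
x(K) = (4 + K)/(-1 + K)
(-17*15)*x(Y) = (-17*15)*((4 + 9)/(-1 + 9)) = -255*13/8 = -3315/8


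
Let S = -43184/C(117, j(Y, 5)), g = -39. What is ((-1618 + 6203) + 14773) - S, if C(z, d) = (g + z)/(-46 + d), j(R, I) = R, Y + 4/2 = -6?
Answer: -137002/13 ≈ -10539.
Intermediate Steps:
Y = -8 (Y = -2 - 6 = -8)
C(z, d) = (-39 + z)/(-46 + d)
S = 388656/13 (S = -43184*(-46 - 8)/(-39 + 117) = -43184/(78/(-54)) = -43184/((-1/54*78)) = -43184/(-13/9) = -43184*(-9/13) = 388656/13 ≈ 29897.)
((-1618 + 6203) + 14773) - S = ((-1618 + 6203) + 14773) - 1*388656/13 = (4585 + 14773) - 388656/13 = 19358 - 388656/13 = -137002/13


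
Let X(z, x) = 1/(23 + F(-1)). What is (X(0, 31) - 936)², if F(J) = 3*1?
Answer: 592192225/676 ≈ 8.7602e+5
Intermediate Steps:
F(J) = 3
X(z, x) = 1/26 (X(z, x) = 1/(23 + 3) = 1/26)
(X(0, 31) - 936)² = (1/26 - 936)² = (-24335/26)² = 592192225/676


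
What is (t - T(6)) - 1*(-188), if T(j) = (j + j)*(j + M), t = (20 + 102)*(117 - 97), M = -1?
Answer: 2568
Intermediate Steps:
t = 2440 (t = 122*20 = 2440)
T(j) = 2*j*(-1 + j) (T(j) = (j + j)*(j - 1) = (2*j)*(-1 + j) = 2*j*(-1 + j))
(t - T(6)) - 1*(-188) = (2440 - 2*6*(-1 + 6)) - 1*(-188) = (2440 - 2*6*5) + 188 = (2440 - 1*60) + 188 = (2440 - 60) + 188 = 2380 + 188 = 2568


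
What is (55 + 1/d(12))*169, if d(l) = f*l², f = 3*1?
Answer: 4015609/432 ≈ 9295.4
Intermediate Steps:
f = 3
d(l) = 3*l²
(55 + 1/d(12))*169 = (55 + 1/(3*12²))*169 = (55 + 1/(3*144))*169 = (55 + 1/432)*169 = (23761/432)*169 = 4015609/432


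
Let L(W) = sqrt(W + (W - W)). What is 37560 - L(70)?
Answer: 37560 - sqrt(70) ≈ 37552.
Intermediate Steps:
L(W) = sqrt(W) (L(W) = sqrt(W + 0) = sqrt(W))
37560 - L(70) = 37560 - sqrt(70)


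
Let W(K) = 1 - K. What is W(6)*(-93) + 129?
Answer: 594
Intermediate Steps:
W(6)*(-93) + 129 = (1 - 1*6)*(-93) + 129 = (1 - 6)*(-93) + 129 = -5*(-93) + 129 = 465 + 129 = 594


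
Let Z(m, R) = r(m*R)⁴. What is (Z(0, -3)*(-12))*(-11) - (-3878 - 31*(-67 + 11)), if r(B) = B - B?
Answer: 2142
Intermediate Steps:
r(B) = 0
Z(m, R) = 0 (Z(m, R) = 0⁴ = 0)
(Z(0, -3)*(-12))*(-11) - (-3878 - 31*(-67 + 11)) = (0*(-12))*(-11) - (-3878 - 31*(-67 + 11)) = 0*(-11) - (-3878 - 31*(-56)) = 0 - (-3878 + 1736) = 0 - 1*(-2142) = 0 + 2142 = 2142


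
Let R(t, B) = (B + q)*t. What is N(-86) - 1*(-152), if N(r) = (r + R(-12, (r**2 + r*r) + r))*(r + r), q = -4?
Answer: 30359872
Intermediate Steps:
R(t, B) = t*(-4 + B) (R(t, B) = (B - 4)*t = (-4 + B)*t = t*(-4 + B))
N(r) = 2*r*(48 - 24*r**2 - 11*r) (N(r) = (r - 12*(-4 + ((r**2 + r*r) + r)))*(r + r) = (r - 12*(-4 + ((r**2 + r**2) + r)))*(2*r) = (r - 12*(-4 + (2*r**2 + r)))*(2*r) = (r - 12*(-4 + (r + 2*r**2)))*(2*r) = (r - 12*(-4 + r + 2*r**2))*(2*r) = (r + (48 - 24*r**2 - 12*r))*(2*r) = (48 - 24*r**2 - 11*r)*(2*r) = 2*r*(48 - 24*r**2 - 11*r))
N(-86) - 1*(-152) = 2*(-86)*(48 - 24*(-86)**2 - 11*(-86)) - 1*(-152) = 2*(-86)*(48 - 24*7396 + 946) + 152 = 2*(-86)*(48 - 177504 + 946) + 152 = 2*(-86)*(-176510) + 152 = 30359720 + 152 = 30359872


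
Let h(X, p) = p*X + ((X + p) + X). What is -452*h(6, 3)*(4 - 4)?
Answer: 0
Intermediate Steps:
h(X, p) = p + 2*X + X*p (h(X, p) = X*p + (p + 2*X) = p + 2*X + X*p)
-452*h(6, 3)*(4 - 4) = -452*(3 + 2*6 + 6*3)*(4 - 4) = -452*(3 + 12 + 18)*0 = -14916*0 = -452*0 = 0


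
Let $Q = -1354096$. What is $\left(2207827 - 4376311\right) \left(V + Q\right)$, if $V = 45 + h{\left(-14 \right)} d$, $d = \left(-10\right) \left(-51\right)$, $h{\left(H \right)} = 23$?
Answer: $2910801611364$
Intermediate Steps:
$d = 510$
$V = 11775$ ($V = 45 + 23 \cdot 510 = 45 + 11730 = 11775$)
$\left(2207827 - 4376311\right) \left(V + Q\right) = \left(2207827 - 4376311\right) \left(11775 - 1354096\right) = \left(-2168484\right) \left(-1342321\right) = 2910801611364$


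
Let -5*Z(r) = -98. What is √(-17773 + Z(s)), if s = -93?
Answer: 3*I*√49315/5 ≈ 133.24*I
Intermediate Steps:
Z(r) = 98/5 (Z(r) = -⅕*(-98) = 98/5)
√(-17773 + Z(s)) = √(-17773 + 98/5) = √(-88767/5) = 3*I*√49315/5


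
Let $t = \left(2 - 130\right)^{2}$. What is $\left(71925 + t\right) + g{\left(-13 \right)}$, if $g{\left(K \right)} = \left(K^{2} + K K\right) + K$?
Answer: $88634$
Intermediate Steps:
$t = 16384$ ($t = \left(-128\right)^{2} = 16384$)
$g{\left(K \right)} = K + 2 K^{2}$ ($g{\left(K \right)} = \left(K^{2} + K^{2}\right) + K = 2 K^{2} + K = K + 2 K^{2}$)
$\left(71925 + t\right) + g{\left(-13 \right)} = \left(71925 + 16384\right) - 13 \left(1 + 2 \left(-13\right)\right) = 88309 - 13 \left(1 - 26\right) = 88309 - -325 = 88309 + 325 = 88634$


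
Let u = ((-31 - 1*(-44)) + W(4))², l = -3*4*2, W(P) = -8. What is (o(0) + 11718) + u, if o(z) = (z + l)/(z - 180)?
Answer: 176147/15 ≈ 11743.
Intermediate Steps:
l = -24 (l = -12*2 = -24)
u = 25 (u = ((-31 - 1*(-44)) - 8)² = ((-31 + 44) - 8)² = (13 - 8)² = 5² = 25)
o(z) = (-24 + z)/(-180 + z) (o(z) = (z - 24)/(z - 180) = (-24 + z)/(-180 + z))
(o(0) + 11718) + u = ((-24 + 0)/(-180 + 0) + 11718) + 25 = (-24/(-180) + 11718) + 25 = (-1/180*(-24) + 11718) + 25 = (2/15 + 11718) + 25 = 175772/15 + 25 = 176147/15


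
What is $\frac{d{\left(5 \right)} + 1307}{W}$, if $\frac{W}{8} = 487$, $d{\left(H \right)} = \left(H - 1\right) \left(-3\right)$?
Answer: $\frac{1295}{3896} \approx 0.33239$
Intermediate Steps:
$d{\left(H \right)} = 3 - 3 H$ ($d{\left(H \right)} = \left(-1 + H\right) \left(-3\right) = 3 - 3 H$)
$W = 3896$ ($W = 8 \cdot 487 = 3896$)
$\frac{d{\left(5 \right)} + 1307}{W} = \frac{\left(3 - 15\right) + 1307}{3896} = \left(\left(3 - 15\right) + 1307\right) \frac{1}{3896} = \left(-12 + 1307\right) \frac{1}{3896} = 1295 \cdot \frac{1}{3896} = \frac{1295}{3896}$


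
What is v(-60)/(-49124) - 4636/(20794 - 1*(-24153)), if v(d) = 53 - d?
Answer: -232817875/2207976428 ≈ -0.10544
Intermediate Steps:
v(-60)/(-49124) - 4636/(20794 - 1*(-24153)) = (53 - 1*(-60))/(-49124) - 4636/(20794 - 1*(-24153)) = (53 + 60)*(-1/49124) - 4636/(20794 + 24153) = 113*(-1/49124) - 4636/44947 = -113/49124 - 4636*1/44947 = -113/49124 - 4636/44947 = -232817875/2207976428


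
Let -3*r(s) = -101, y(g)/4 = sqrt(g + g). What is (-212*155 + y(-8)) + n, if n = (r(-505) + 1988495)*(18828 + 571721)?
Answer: 3522970748134/3 + 16*I ≈ 1.1743e+12 + 16.0*I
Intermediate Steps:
y(g) = 4*sqrt(2)*sqrt(g) (y(g) = 4*sqrt(g + g) = 4*sqrt(2*g) = 4*(sqrt(2)*sqrt(g)) = 4*sqrt(2)*sqrt(g))
r(s) = 101/3 (r(s) = -1/3*(-101) = 101/3)
n = 3522970846714/3 (n = (101/3 + 1988495)*(18828 + 571721) = (5965586/3)*590549 = 3522970846714/3 ≈ 1.1743e+12)
(-212*155 + y(-8)) + n = (-212*155 + 4*sqrt(2)*sqrt(-8)) + 3522970846714/3 = (-32860 + 4*sqrt(2)*(2*I*sqrt(2))) + 3522970846714/3 = (-32860 + 16*I) + 3522970846714/3 = 3522970748134/3 + 16*I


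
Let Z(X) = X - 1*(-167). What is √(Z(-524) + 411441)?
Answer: 6*√11419 ≈ 641.16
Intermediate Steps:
Z(X) = 167 + X (Z(X) = X + 167 = 167 + X)
√(Z(-524) + 411441) = √((167 - 524) + 411441) = √(-357 + 411441) = √411084 = 6*√11419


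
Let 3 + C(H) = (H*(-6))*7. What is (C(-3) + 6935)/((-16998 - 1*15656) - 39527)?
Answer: -7058/72181 ≈ -0.097782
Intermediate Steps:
C(H) = -3 - 42*H (C(H) = -3 + (H*(-6))*7 = -3 - 6*H*7 = -3 - 42*H)
(C(-3) + 6935)/((-16998 - 1*15656) - 39527) = ((-3 - 42*(-3)) + 6935)/((-16998 - 1*15656) - 39527) = ((-3 + 126) + 6935)/((-16998 - 15656) - 39527) = (123 + 6935)/(-32654 - 39527) = 7058/(-72181) = 7058*(-1/72181) = -7058/72181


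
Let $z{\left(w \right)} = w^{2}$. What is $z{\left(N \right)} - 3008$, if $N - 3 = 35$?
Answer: $-1564$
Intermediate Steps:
$N = 38$ ($N = 3 + 35 = 38$)
$z{\left(N \right)} - 3008 = 38^{2} - 3008 = 1444 - 3008 = -1564$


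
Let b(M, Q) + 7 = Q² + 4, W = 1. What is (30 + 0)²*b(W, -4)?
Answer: 11700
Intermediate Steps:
b(M, Q) = -3 + Q² (b(M, Q) = -7 + (Q² + 4) = -7 + (4 + Q²) = -3 + Q²)
(30 + 0)²*b(W, -4) = (30 + 0)²*(-3 + (-4)²) = 30²*(-3 + 16) = 900*13 = 11700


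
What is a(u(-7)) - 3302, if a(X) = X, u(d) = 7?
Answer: -3295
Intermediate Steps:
a(u(-7)) - 3302 = 7 - 3302 = -3295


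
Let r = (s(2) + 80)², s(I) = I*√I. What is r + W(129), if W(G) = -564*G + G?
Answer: -66219 + 320*√2 ≈ -65767.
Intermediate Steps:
W(G) = -563*G
s(I) = I^(3/2)
r = (80 + 2*√2)² (r = (2^(3/2) + 80)² = (2*√2 + 80)² = (80 + 2*√2)² ≈ 6860.5)
r + W(129) = (6408 + 320*√2) - 563*129 = (6408 + 320*√2) - 72627 = -66219 + 320*√2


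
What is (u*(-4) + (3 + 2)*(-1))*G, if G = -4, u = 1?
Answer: 36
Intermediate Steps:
(u*(-4) + (3 + 2)*(-1))*G = (1*(-4) + (3 + 2)*(-1))*(-4) = (-4 + 5*(-1))*(-4) = (-4 - 5)*(-4) = -9*(-4) = 36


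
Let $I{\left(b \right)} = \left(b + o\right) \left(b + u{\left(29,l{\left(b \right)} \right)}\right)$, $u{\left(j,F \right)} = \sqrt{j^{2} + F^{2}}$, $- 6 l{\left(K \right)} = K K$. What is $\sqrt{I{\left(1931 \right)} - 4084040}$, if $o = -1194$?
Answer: $\frac{\sqrt{-95792148 + 4422 \sqrt{13903658625397}}}{6} \approx 21339.0$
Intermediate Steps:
$l{\left(K \right)} = - \frac{K^{2}}{6}$ ($l{\left(K \right)} = - \frac{K K}{6} = - \frac{K^{2}}{6}$)
$u{\left(j,F \right)} = \sqrt{F^{2} + j^{2}}$
$I{\left(b \right)} = \left(-1194 + b\right) \left(b + \sqrt{841 + \frac{b^{4}}{36}}\right)$ ($I{\left(b \right)} = \left(b - 1194\right) \left(b + \sqrt{\left(- \frac{b^{2}}{6}\right)^{2} + 29^{2}}\right) = \left(-1194 + b\right) \left(b + \sqrt{\frac{b^{4}}{36} + 841}\right) = \left(-1194 + b\right) \left(b + \sqrt{841 + \frac{b^{4}}{36}}\right)$)
$\sqrt{I{\left(1931 \right)} - 4084040} = \sqrt{\left(1931^{2} - 2305614 - 199 \sqrt{30276 + 1931^{4}} + \frac{1}{6} \cdot 1931 \sqrt{30276 + 1931^{4}}\right) - 4084040} = \sqrt{\left(3728761 - 2305614 - 199 \sqrt{30276 + 13903658595121} + \frac{1}{6} \cdot 1931 \sqrt{30276 + 13903658595121}\right) - 4084040} = \sqrt{\left(3728761 - 2305614 - 199 \sqrt{13903658625397} + \frac{1}{6} \cdot 1931 \sqrt{13903658625397}\right) - 4084040} = \sqrt{\left(3728761 - 2305614 - 199 \sqrt{13903658625397} + \frac{1931 \sqrt{13903658625397}}{6}\right) - 4084040} = \sqrt{\left(1423147 + \frac{737 \sqrt{13903658625397}}{6}\right) - 4084040} = \sqrt{-2660893 + \frac{737 \sqrt{13903658625397}}{6}}$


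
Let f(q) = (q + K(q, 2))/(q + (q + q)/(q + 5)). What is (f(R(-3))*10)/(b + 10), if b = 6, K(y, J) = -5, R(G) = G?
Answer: ⅚ ≈ 0.83333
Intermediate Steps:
f(q) = (-5 + q)/(q + 2*q/(5 + q)) (f(q) = (q - 5)/(q + (q + q)/(q + 5)) = (-5 + q)/(q + (2*q)/(5 + q)) = (-5 + q)/(q + 2*q/(5 + q)))
(f(R(-3))*10)/(b + 10) = (((-25 + (-3)²)/((-3)*(7 - 3)))*10)/(6 + 10) = (-⅓*(-25 + 9)/4*10)/16 = (-⅓*¼*(-16)*10)*(1/16) = ((4/3)*10)*(1/16) = (40/3)*(1/16) = ⅚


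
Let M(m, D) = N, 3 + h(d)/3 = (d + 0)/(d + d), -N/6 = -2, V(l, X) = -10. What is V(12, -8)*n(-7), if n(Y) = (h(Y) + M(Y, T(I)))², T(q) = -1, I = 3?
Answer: -405/2 ≈ -202.50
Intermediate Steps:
N = 12 (N = -6*(-2) = 12)
h(d) = -15/2 (h(d) = -9 + 3*((d + 0)/(d + d)) = -9 + 3*(d/((2*d))) = -9 + 3*(d*(1/(2*d))) = -9 + 3*(½) = -9 + 3/2 = -15/2)
M(m, D) = 12
n(Y) = 81/4 (n(Y) = (-15/2 + 12)² = (9/2)² = 81/4)
V(12, -8)*n(-7) = -10*81/4 = -405/2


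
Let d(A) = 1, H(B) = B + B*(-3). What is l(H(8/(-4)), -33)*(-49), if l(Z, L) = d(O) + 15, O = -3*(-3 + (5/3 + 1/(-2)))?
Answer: -784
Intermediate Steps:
H(B) = -2*B (H(B) = B - 3*B = -2*B)
O = 11/2 (O = -3*(-3 + (5*(⅓) + 1*(-½))) = -3*(-3 + (5/3 - ½)) = -3*(-3 + 7/6) = -3*(-11/6) = 11/2 ≈ 5.5000)
l(Z, L) = 16 (l(Z, L) = 1 + 15 = 16)
l(H(8/(-4)), -33)*(-49) = 16*(-49) = -784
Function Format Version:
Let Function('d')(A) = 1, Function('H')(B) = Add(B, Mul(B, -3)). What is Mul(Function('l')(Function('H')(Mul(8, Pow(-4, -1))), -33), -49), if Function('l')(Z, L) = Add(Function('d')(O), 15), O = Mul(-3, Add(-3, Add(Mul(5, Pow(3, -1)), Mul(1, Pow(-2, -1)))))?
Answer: -784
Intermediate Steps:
Function('H')(B) = Mul(-2, B) (Function('H')(B) = Add(B, Mul(-3, B)) = Mul(-2, B))
O = Rational(11, 2) (O = Mul(-3, Add(-3, Add(Mul(5, Rational(1, 3)), Mul(1, Rational(-1, 2))))) = Mul(-3, Add(-3, Add(Rational(5, 3), Rational(-1, 2)))) = Mul(-3, Add(-3, Rational(7, 6))) = Mul(-3, Rational(-11, 6)) = Rational(11, 2) ≈ 5.5000)
Function('l')(Z, L) = 16 (Function('l')(Z, L) = Add(1, 15) = 16)
Mul(Function('l')(Function('H')(Mul(8, Pow(-4, -1))), -33), -49) = Mul(16, -49) = -784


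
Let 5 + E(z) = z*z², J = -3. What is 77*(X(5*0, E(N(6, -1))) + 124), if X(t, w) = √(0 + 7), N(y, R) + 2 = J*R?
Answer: 9548 + 77*√7 ≈ 9751.7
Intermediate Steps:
N(y, R) = -2 - 3*R
E(z) = -5 + z³ (E(z) = -5 + z*z² = -5 + z³)
X(t, w) = √7
77*(X(5*0, E(N(6, -1))) + 124) = 77*(√7 + 124) = 77*(124 + √7) = 9548 + 77*√7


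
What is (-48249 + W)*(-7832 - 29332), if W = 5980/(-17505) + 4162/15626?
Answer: 16349336250837152/9117771 ≈ 1.7931e+9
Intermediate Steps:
W = -2058767/27353313 (W = 5980*(-1/17505) + 4162*(1/15626) = -1196/3501 + 2081/7813 = -2058767/27353313 ≈ -0.075266)
(-48249 + W)*(-7832 - 29332) = (-48249 - 2058767/27353313)*(-7832 - 29332) = -1319772057704/27353313*(-37164) = 16349336250837152/9117771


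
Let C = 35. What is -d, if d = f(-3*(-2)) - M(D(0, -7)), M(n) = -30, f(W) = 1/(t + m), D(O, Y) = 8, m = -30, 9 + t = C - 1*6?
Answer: -299/10 ≈ -29.900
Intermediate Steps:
t = 20 (t = -9 + (35 - 1*6) = -9 + (35 - 6) = -9 + 29 = 20)
f(W) = -⅒ (f(W) = 1/(20 - 30) = 1/(-10) = -⅒)
d = 299/10 (d = -⅒ - 1*(-30) = -⅒ + 30 = 299/10 ≈ 29.900)
-d = -1*299/10 = -299/10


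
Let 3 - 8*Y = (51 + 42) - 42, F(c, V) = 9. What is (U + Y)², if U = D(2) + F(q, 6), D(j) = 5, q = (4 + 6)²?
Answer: 64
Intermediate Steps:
q = 100 (q = 10² = 100)
U = 14 (U = 5 + 9 = 14)
Y = -6 (Y = 3/8 - ((51 + 42) - 42)/8 = 3/8 - (93 - 42)/8 = 3/8 - ⅛*51 = 3/8 - 51/8 = -6)
(U + Y)² = (14 - 6)² = 8² = 64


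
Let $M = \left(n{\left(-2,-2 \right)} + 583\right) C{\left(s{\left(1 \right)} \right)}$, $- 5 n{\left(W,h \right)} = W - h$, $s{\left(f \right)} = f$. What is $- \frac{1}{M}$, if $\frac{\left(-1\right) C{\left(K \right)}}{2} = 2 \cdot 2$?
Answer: $\frac{1}{4664} \approx 0.00021441$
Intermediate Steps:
$C{\left(K \right)} = -8$ ($C{\left(K \right)} = - 2 \cdot 2 \cdot 2 = \left(-2\right) 4 = -8$)
$n{\left(W,h \right)} = - \frac{W}{5} + \frac{h}{5}$ ($n{\left(W,h \right)} = - \frac{W - h}{5} = - \frac{W}{5} + \frac{h}{5}$)
$M = -4664$ ($M = \left(\left(\left(- \frac{1}{5}\right) \left(-2\right) + \frac{1}{5} \left(-2\right)\right) + 583\right) \left(-8\right) = \left(\left(\frac{2}{5} - \frac{2}{5}\right) + 583\right) \left(-8\right) = \left(0 + 583\right) \left(-8\right) = 583 \left(-8\right) = -4664$)
$- \frac{1}{M} = - \frac{1}{-4664} = \left(-1\right) \left(- \frac{1}{4664}\right) = \frac{1}{4664}$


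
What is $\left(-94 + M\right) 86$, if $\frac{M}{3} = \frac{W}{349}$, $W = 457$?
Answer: $- \frac{2703410}{349} \approx -7746.2$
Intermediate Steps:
$M = \frac{1371}{349}$ ($M = 3 \cdot \frac{457}{349} = \frac{1371}{349} \approx 3.9284$)
$\left(-94 + M\right) 86 = \left(-94 + \frac{1371}{349}\right) 86 = \left(- \frac{31435}{349}\right) 86 = - \frac{2703410}{349}$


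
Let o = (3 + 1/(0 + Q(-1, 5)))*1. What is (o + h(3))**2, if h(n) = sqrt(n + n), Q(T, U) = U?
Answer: 406/25 + 32*sqrt(6)/5 ≈ 31.917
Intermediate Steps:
h(n) = sqrt(2)*sqrt(n) (h(n) = sqrt(2*n) = sqrt(2)*sqrt(n))
o = 16/5 (o = (3 + 1/(0 + 5))*1 = (3 + 1/5)*1 = (16/5)*1 = 16/5 ≈ 3.2000)
(o + h(3))**2 = (16/5 + sqrt(2)*sqrt(3))**2 = (16/5 + sqrt(6))**2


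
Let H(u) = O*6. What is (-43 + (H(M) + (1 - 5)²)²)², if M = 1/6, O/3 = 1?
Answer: 1238769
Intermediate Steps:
O = 3 (O = 3*1 = 3)
M = ⅙ ≈ 0.16667
H(u) = 18 (H(u) = 3*6 = 18)
(-43 + (H(M) + (1 - 5)²)²)² = (-43 + (18 + (1 - 5)²)²)² = (-43 + (18 + (-4)²)²)² = (-43 + (18 + 16)²)² = (-43 + 34²)² = (-43 + 1156)² = 1113² = 1238769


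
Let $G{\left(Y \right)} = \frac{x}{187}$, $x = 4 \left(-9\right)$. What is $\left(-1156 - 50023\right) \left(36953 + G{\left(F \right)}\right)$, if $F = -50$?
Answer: $- \frac{353655846325}{187} \approx -1.8912 \cdot 10^{9}$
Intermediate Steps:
$x = -36$
$G{\left(Y \right)} = - \frac{36}{187}$
$\left(-1156 - 50023\right) \left(36953 + G{\left(F \right)}\right) = \left(-1156 - 50023\right) \left(36953 - \frac{36}{187}\right) = \left(-51179\right) \frac{6910175}{187} = - \frac{353655846325}{187}$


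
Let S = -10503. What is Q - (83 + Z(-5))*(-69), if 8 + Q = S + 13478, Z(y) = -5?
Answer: 8349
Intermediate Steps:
Q = 2967 (Q = -8 + (-10503 + 13478) = -8 + 2975 = 2967)
Q - (83 + Z(-5))*(-69) = 2967 - (83 - 5)*(-69) = 2967 - 78*(-69) = 2967 - 1*(-5382) = 2967 + 5382 = 8349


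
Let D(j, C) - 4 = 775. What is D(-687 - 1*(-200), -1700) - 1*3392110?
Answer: -3391331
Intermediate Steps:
D(j, C) = 779 (D(j, C) = 4 + 775 = 779)
D(-687 - 1*(-200), -1700) - 1*3392110 = 779 - 1*3392110 = 779 - 3392110 = -3391331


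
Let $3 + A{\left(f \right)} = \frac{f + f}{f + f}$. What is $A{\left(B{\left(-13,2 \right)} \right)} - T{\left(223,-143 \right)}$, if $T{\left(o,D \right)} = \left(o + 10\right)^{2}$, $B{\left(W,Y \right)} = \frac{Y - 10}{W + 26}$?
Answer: $-54291$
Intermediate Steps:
$B{\left(W,Y \right)} = \frac{-10 + Y}{26 + W}$
$A{\left(f \right)} = -2$ ($A{\left(f \right)} = -3 + \frac{f + f}{f + f} = -3 + \frac{2 f}{2 f} = -3 + 2 f \frac{1}{2 f} = -3 + 1 = -2$)
$T{\left(o,D \right)} = \left(10 + o\right)^{2}$
$A{\left(B{\left(-13,2 \right)} \right)} - T{\left(223,-143 \right)} = -2 - \left(10 + 223\right)^{2} = -2 - 233^{2} = -2 - 54289 = -54291$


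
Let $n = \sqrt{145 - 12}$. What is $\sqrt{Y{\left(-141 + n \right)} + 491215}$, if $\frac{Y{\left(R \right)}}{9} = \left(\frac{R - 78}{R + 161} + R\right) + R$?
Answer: $\frac{\sqrt{9773963 + 489046 \sqrt{133}}}{\sqrt{20 + \sqrt{133}}} \approx 699.16$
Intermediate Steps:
$n = \sqrt{133} \approx 11.533$
$Y{\left(R \right)} = 18 R + \frac{9 \left(-78 + R\right)}{161 + R}$ ($Y{\left(R \right)} = 9 \left(\left(\frac{R - 78}{R + 161} + R\right) + R\right) = 9 \left(\left(\frac{-78 + R}{161 + R} + R\right) + R\right) = 9 \left(\left(R + \frac{-78 + R}{161 + R}\right) + R\right) = 9 \left(2 R + \frac{-78 + R}{161 + R}\right) = 18 R + \frac{9 \left(-78 + R\right)}{161 + R}$)
$\sqrt{Y{\left(-141 + n \right)} + 491215} = \sqrt{\frac{9 \left(-78 + 2 \left(-141 + \sqrt{133}\right)^{2} + 323 \left(-141 + \sqrt{133}\right)\right)}{161 - \left(141 - \sqrt{133}\right)} + 491215} = \sqrt{\frac{9 \left(-78 + 2 \left(-141 + \sqrt{133}\right)^{2} - \left(45543 - 323 \sqrt{133}\right)\right)}{20 + \sqrt{133}} + 491215} = \sqrt{\frac{9 \left(-45621 + 2 \left(-141 + \sqrt{133}\right)^{2} + 323 \sqrt{133}\right)}{20 + \sqrt{133}} + 491215} = \sqrt{491215 + \frac{9 \left(-45621 + 2 \left(-141 + \sqrt{133}\right)^{2} + 323 \sqrt{133}\right)}{20 + \sqrt{133}}}$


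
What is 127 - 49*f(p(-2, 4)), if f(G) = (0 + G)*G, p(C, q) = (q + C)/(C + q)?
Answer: 78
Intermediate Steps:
p(C, q) = 1 (p(C, q) = (C + q)/(C + q) = 1)
f(G) = G² (f(G) = G*G = G²)
127 - 49*f(p(-2, 4)) = 127 - 49*1² = 127 - 49*1 = 127 - 49 = 78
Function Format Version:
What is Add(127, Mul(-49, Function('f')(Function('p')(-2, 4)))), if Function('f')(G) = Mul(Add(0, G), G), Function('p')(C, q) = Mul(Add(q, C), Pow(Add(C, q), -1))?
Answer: 78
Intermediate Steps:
Function('p')(C, q) = 1 (Function('p')(C, q) = Mul(Add(C, q), Pow(Add(C, q), -1)) = 1)
Function('f')(G) = Pow(G, 2) (Function('f')(G) = Mul(G, G) = Pow(G, 2))
Add(127, Mul(-49, Function('f')(Function('p')(-2, 4)))) = Add(127, Mul(-49, Pow(1, 2))) = Add(127, Mul(-49, 1)) = Add(127, -49) = 78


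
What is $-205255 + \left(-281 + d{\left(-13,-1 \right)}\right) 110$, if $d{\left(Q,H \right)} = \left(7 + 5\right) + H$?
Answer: $-234955$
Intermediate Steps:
$d{\left(Q,H \right)} = 12 + H$
$-205255 + \left(-281 + d{\left(-13,-1 \right)}\right) 110 = -205255 + \left(-281 + \left(12 - 1\right)\right) 110 = -205255 + \left(-281 + 11\right) 110 = -205255 - 29700 = -234955$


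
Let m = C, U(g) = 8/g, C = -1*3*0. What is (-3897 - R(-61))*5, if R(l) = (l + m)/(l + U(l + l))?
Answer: -14520046/745 ≈ -19490.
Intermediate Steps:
C = 0 (C = -3*0 = 0)
m = 0
R(l) = l/(l + 4/l) (R(l) = (l + 0)/(l + 8/(l + l)) = l/(l + 8/((2*l))) = l/(l + 8*(1/(2*l))) = l/(l + 4/l))
(-3897 - R(-61))*5 = (-3897 - (-61)**2/(4 + (-61)**2))*5 = (-3897 - 3721/(4 + 3721))*5 = (-3897 - 3721/3725)*5 = -14520046/3725*5 = -14520046/745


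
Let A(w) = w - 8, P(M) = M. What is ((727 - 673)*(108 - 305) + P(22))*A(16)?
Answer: -84928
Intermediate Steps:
A(w) = -8 + w
((727 - 673)*(108 - 305) + P(22))*A(16) = ((727 - 673)*(108 - 305) + 22)*(-8 + 16) = (54*(-197) + 22)*8 = (-10638 + 22)*8 = -10616*8 = -84928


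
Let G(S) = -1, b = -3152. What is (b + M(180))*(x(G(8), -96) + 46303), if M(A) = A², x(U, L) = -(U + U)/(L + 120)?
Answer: 4062817744/3 ≈ 1.3543e+9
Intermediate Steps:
x(U, L) = -2*U/(120 + L)
(b + M(180))*(x(G(8), -96) + 46303) = (-3152 + 180²)*(-2*(-1)/(120 - 96) + 46303) = (-3152 + 32400)*(-2*(-1)/24 + 46303) = 29248*(-2*(-1)*1/24 + 46303) = 29248*(1/12 + 46303) = 29248*(555637/12) = 4062817744/3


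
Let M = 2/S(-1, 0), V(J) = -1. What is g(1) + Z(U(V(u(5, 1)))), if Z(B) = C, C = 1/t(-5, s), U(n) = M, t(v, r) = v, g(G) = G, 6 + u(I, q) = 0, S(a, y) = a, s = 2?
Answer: ⅘ ≈ 0.80000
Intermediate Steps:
u(I, q) = -6 (u(I, q) = -6 + 0 = -6)
M = -2 (M = 2/(-1) = 2*(-1) = -2)
U(n) = -2
C = -⅕ (C = 1/(-5) = -⅕ ≈ -0.20000)
Z(B) = -⅕
g(1) + Z(U(V(u(5, 1)))) = 1 - ⅕ = ⅘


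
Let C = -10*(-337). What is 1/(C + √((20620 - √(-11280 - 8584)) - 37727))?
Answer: 1/(3370 + √(-17107 - 2*I*√4966)) ≈ 0.00029624 + 1.1496e-5*I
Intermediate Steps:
C = 3370
1/(C + √((20620 - √(-11280 - 8584)) - 37727)) = 1/(3370 + √((20620 - √(-11280 - 8584)) - 37727)) = 1/(3370 + √((20620 - √(-19864)) - 37727)) = 1/(3370 + √((20620 - 2*I*√4966) - 37727)) = 1/(3370 + √(-17107 - 2*I*√4966))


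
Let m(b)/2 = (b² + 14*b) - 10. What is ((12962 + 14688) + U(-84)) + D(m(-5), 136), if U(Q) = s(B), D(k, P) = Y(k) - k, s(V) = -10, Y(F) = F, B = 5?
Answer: 27640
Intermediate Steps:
m(b) = -20 + 2*b² + 28*b (m(b) = 2*((b² + 14*b) - 10) = 2*(-10 + b² + 14*b) = -20 + 2*b² + 28*b)
D(k, P) = 0 (D(k, P) = k - k = 0)
U(Q) = -10
((12962 + 14688) + U(-84)) + D(m(-5), 136) = ((12962 + 14688) - 10) + 0 = (27650 - 10) + 0 = 27640 + 0 = 27640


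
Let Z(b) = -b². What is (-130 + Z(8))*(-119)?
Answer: 23086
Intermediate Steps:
(-130 + Z(8))*(-119) = (-130 - 1*8²)*(-119) = (-130 - 1*64)*(-119) = (-130 - 64)*(-119) = -194*(-119) = 23086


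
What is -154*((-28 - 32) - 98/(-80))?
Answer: 181027/20 ≈ 9051.3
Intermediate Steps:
-154*((-28 - 32) - 98/(-80)) = -154*(-60 - 98*(-1/80)) = -154*(-60 + 49/40) = -154*(-2351/40) = 181027/20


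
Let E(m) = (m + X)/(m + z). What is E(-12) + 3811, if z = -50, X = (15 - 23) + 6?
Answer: 118148/31 ≈ 3811.2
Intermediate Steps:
X = -2 (X = -8 + 6 = -2)
E(m) = (-2 + m)/(-50 + m) (E(m) = (m - 2)/(m - 50) = (-2 + m)/(-50 + m))
E(-12) + 3811 = (-2 - 12)/(-50 - 12) + 3811 = -14/(-62) + 3811 = -1/62*(-14) + 3811 = 7/31 + 3811 = 118148/31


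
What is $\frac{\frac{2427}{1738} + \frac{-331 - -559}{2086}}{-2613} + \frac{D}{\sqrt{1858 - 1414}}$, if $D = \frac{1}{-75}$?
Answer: $- \frac{69987}{121453178} - \frac{\sqrt{111}}{16650} \approx -0.001209$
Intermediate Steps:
$D = - \frac{1}{75} \approx -0.013333$
$\frac{\frac{2427}{1738} + \frac{-331 - -559}{2086}}{-2613} + \frac{D}{\sqrt{1858 - 1414}} = \frac{\frac{2427}{1738} + \frac{-331 - -559}{2086}}{-2613} - \frac{1}{75 \sqrt{1858 - 1414}} = \left(2427 \cdot \frac{1}{1738} + \left(-331 + 559\right) \frac{1}{2086}\right) \left(- \frac{1}{2613}\right) - \frac{1}{75 \sqrt{444}} = \left(\frac{2427}{1738} + 228 \cdot \frac{1}{2086}\right) \left(- \frac{1}{2613}\right) - \frac{1}{75 \cdot 2 \sqrt{111}} = \left(\frac{2427}{1738} + \frac{114}{1043}\right) \left(- \frac{1}{2613}\right) - \frac{\frac{1}{222} \sqrt{111}}{75} = \frac{2729493}{1812734} \left(- \frac{1}{2613}\right) - \frac{\sqrt{111}}{16650} = - \frac{69987}{121453178} - \frac{\sqrt{111}}{16650}$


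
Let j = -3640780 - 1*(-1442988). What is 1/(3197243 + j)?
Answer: 1/999451 ≈ 1.0005e-6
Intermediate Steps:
j = -2197792 (j = -3640780 + 1442988 = -2197792)
1/(3197243 + j) = 1/(3197243 - 2197792) = 1/999451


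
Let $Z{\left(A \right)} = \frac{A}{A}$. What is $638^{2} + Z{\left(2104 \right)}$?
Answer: $407045$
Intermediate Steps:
$Z{\left(A \right)} = 1$
$638^{2} + Z{\left(2104 \right)} = 638^{2} + 1 = 407044 + 1 = 407045$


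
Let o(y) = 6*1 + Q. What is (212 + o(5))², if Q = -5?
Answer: 45369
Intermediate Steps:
o(y) = 1 (o(y) = 6*1 - 5 = 6 - 5 = 1)
(212 + o(5))² = (212 + 1)² = 213² = 45369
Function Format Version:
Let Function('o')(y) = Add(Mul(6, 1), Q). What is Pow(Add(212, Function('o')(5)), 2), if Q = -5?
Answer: 45369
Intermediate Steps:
Function('o')(y) = 1 (Function('o')(y) = Add(Mul(6, 1), -5) = Add(6, -5) = 1)
Pow(Add(212, Function('o')(5)), 2) = Pow(Add(212, 1), 2) = Pow(213, 2) = 45369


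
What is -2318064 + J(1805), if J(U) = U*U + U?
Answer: 941766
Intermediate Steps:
J(U) = U + U**2 (J(U) = U**2 + U = U + U**2)
-2318064 + J(1805) = -2318064 + 1805*(1 + 1805) = -2318064 + 1805*1806 = -2318064 + 3259830 = 941766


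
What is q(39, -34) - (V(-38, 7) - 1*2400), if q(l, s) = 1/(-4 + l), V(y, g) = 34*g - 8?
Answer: 75951/35 ≈ 2170.0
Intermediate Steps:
V(y, g) = -8 + 34*g
q(39, -34) - (V(-38, 7) - 1*2400) = 1/(-4 + 39) - ((-8 + 34*7) - 1*2400) = 1/35 - ((-8 + 238) - 2400) = 1/35 - (230 - 2400) = 1/35 - 1*(-2170) = 1/35 + 2170 = 75951/35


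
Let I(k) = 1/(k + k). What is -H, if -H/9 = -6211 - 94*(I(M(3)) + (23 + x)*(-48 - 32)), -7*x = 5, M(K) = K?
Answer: 10165800/7 ≈ 1.4523e+6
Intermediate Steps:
x = -5/7 (x = -⅐*5 = -5/7 ≈ -0.71429)
I(k) = 1/(2*k)
H = -10165800/7 (H = -9*(-6211 - 94*((½)/3 + (23 - 5/7)*(-48 - 32))) = -9*(-6211 - 94*((½)*(⅓) + (156/7)*(-80))) = -9*(-6211 - 94*(⅙ - 12480/7)) = -9*(-6211 - 94*(-74873/42)) = -9*(-6211 + 3519031/21) = -9*3388600/21 = -10165800/7 ≈ -1.4523e+6)
-H = -1*(-10165800/7) = 10165800/7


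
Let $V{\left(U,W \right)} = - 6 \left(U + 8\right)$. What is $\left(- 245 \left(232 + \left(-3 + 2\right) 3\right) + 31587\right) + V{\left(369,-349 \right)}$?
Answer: $-26780$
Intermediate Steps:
$V{\left(U,W \right)} = -48 - 6 U$ ($V{\left(U,W \right)} = - 6 \left(8 + U\right) = -48 - 6 U$)
$\left(- 245 \left(232 + \left(-3 + 2\right) 3\right) + 31587\right) + V{\left(369,-349 \right)} = \left(- 245 \left(232 + \left(-3 + 2\right) 3\right) + 31587\right) - 2262 = \left(- 245 \left(232 - 3\right) + 31587\right) - 2262 = \left(\left(-245\right) 229 + 31587\right) - 2262 = \left(-56105 + 31587\right) - 2262 = -24518 - 2262 = -26780$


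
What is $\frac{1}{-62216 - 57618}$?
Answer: $- \frac{1}{119834} \approx -8.3449 \cdot 10^{-6}$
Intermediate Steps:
$\frac{1}{-62216 - 57618} = \frac{1}{-119834} = - \frac{1}{119834}$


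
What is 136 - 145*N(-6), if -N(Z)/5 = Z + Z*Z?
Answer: 21886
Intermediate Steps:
N(Z) = -5*Z - 5*Z² (N(Z) = -5*(Z + Z*Z) = -5*(Z + Z²) = -5*Z - 5*Z²)
136 - 145*N(-6) = 136 - (-725)*(-6)*(1 - 6) = 136 - (-725)*(-6)*(-5) = 136 - 145*(-150) = 136 + 21750 = 21886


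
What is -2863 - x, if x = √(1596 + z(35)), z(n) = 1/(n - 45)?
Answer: -2863 - √159590/10 ≈ -2902.9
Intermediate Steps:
z(n) = 1/(-45 + n)
x = √159590/10 (x = √(1596 + 1/(-45 + 35)) = √(1596 + 1/(-10)) = √(1596 - ⅒) = √(15959/10) = √159590/10 ≈ 39.949)
-2863 - x = -2863 - √159590/10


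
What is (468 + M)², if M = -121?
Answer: 120409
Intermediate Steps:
(468 + M)² = (468 - 121)² = 347² = 120409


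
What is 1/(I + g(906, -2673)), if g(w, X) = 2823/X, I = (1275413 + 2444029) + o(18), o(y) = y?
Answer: 891/3314037919 ≈ 2.6886e-7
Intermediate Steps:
I = 3719460 (I = (1275413 + 2444029) + 18 = 3719442 + 18 = 3719460)
1/(I + g(906, -2673)) = 1/(3719460 + 2823/(-2673)) = 1/(3719460 + 2823*(-1/2673)) = 1/(3719460 - 941/891) = 1/(3314037919/891) = 891/3314037919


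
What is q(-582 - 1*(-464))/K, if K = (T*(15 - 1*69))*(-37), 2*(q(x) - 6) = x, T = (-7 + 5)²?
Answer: -53/7992 ≈ -0.0066316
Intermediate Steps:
T = 4 (T = (-2)² = 4)
q(x) = 6 + x/2
K = 7992 (K = (4*(15 - 1*69))*(-37) = (4*(15 - 69))*(-37) = (4*(-54))*(-37) = -216*(-37) = 7992)
q(-582 - 1*(-464))/K = (6 + (-582 - 1*(-464))/2)/7992 = (6 + (-582 + 464)/2)*(1/7992) = (6 + (½)*(-118))*(1/7992) = (6 - 59)*(1/7992) = -53*1/7992 = -53/7992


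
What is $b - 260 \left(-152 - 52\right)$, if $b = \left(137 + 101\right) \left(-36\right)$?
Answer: $44472$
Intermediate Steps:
$b = -8568$ ($b = 238 \left(-36\right) = -8568$)
$b - 260 \left(-152 - 52\right) = -8568 - 260 \left(-152 - 52\right) = -8568 - 260 \left(-204\right) = -8568 - -53040 = -8568 + 53040 = 44472$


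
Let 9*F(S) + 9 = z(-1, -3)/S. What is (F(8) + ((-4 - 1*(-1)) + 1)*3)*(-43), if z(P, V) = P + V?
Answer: 5461/18 ≈ 303.39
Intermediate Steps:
F(S) = -1 - 4/(9*S) (F(S) = -1 + ((-1 - 3)/S)/9 = -1 + (-4/S)/9 = -1 - 4/(9*S))
(F(8) + ((-4 - 1*(-1)) + 1)*3)*(-43) = ((-4/9 - 1*8)/8 + ((-4 - 1*(-1)) + 1)*3)*(-43) = ((-4/9 - 8)/8 + ((-4 + 1) + 1)*3)*(-43) = ((⅛)*(-76/9) + (-3 + 1)*3)*(-43) = (-19/18 - 2*3)*(-43) = (-19/18 - 6)*(-43) = -127/18*(-43) = 5461/18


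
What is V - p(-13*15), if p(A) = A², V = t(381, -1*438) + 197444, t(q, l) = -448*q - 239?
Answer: -11508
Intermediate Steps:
t(q, l) = -239 - 448*q
V = 26517 (V = (-239 - 448*381) + 197444 = (-239 - 170688) + 197444 = -170927 + 197444 = 26517)
V - p(-13*15) = 26517 - (-13*15)² = 26517 - 1*(-195)² = 26517 - 1*38025 = 26517 - 38025 = -11508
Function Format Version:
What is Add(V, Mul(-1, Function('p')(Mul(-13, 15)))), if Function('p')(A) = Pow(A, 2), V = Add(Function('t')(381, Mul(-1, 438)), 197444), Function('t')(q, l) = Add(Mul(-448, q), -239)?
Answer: -11508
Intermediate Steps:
Function('t')(q, l) = Add(-239, Mul(-448, q))
V = 26517 (V = Add(Add(-239, Mul(-448, 381)), 197444) = Add(Add(-239, -170688), 197444) = Add(-170927, 197444) = 26517)
Add(V, Mul(-1, Function('p')(Mul(-13, 15)))) = Add(26517, Mul(-1, Pow(Mul(-13, 15), 2))) = Add(26517, Mul(-1, Pow(-195, 2))) = Add(26517, Mul(-1, 38025)) = Add(26517, -38025) = -11508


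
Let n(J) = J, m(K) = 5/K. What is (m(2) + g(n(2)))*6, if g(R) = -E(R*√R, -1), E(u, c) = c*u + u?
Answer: 15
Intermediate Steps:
E(u, c) = u + c*u
g(R) = 0 (g(R) = -R*√R*(1 - 1) = -R^(3/2)*0 = -1*0 = 0)
(m(2) + g(n(2)))*6 = (5/2 + 0)*6 = (5/2)*6 = 15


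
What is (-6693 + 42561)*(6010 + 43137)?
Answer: 1762804596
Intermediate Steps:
(-6693 + 42561)*(6010 + 43137) = 35868*49147 = 1762804596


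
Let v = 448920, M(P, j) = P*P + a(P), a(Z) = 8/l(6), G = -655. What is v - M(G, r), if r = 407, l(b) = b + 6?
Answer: 59683/3 ≈ 19894.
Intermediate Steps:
l(b) = 6 + b
a(Z) = ⅔ (a(Z) = 8/(6 + 6) = 8/12 = 8*(1/12) = ⅔)
M(P, j) = ⅔ + P² (M(P, j) = P*P + ⅔ = P² + ⅔ = ⅔ + P²)
v - M(G, r) = 448920 - (⅔ + (-655)²) = 448920 - (⅔ + 429025) = 448920 - 1*1287077/3 = 448920 - 1287077/3 = 59683/3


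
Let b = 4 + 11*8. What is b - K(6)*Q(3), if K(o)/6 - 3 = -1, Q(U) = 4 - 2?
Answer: 68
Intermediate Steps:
Q(U) = 2
K(o) = 12 (K(o) = 18 + 6*(-1) = 18 - 6 = 12)
b = 92 (b = 4 + 88 = 92)
b - K(6)*Q(3) = 92 - 12*2 = 92 - 1*24 = 92 - 24 = 68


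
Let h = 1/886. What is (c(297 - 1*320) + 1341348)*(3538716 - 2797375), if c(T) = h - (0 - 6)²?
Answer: 881011448082653/886 ≈ 9.9437e+11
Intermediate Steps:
h = 1/886 ≈ 0.0011287
c(T) = -31895/886 (c(T) = 1/886 - (0 - 6)² = 1/886 - 1*(-6)² = 1/886 - 1*36 = 1/886 - 36 = -31895/886)
(c(297 - 1*320) + 1341348)*(3538716 - 2797375) = (-31895/886 + 1341348)*(3538716 - 2797375) = (1188402433/886)*741341 = 881011448082653/886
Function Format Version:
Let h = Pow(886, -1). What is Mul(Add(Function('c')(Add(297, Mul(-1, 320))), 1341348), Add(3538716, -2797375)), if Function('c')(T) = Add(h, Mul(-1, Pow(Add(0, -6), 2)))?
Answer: Rational(881011448082653, 886) ≈ 9.9437e+11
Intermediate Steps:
h = Rational(1, 886) ≈ 0.0011287
Function('c')(T) = Rational(-31895, 886) (Function('c')(T) = Add(Rational(1, 886), Mul(-1, Pow(Add(0, -6), 2))) = Add(Rational(1, 886), Mul(-1, Pow(-6, 2))) = Add(Rational(1, 886), Mul(-1, 36)) = Add(Rational(1, 886), -36) = Rational(-31895, 886))
Mul(Add(Function('c')(Add(297, Mul(-1, 320))), 1341348), Add(3538716, -2797375)) = Mul(Add(Rational(-31895, 886), 1341348), Add(3538716, -2797375)) = Mul(Rational(1188402433, 886), 741341) = Rational(881011448082653, 886)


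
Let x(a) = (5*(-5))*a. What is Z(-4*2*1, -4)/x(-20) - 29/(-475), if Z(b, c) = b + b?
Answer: 69/2375 ≈ 0.029053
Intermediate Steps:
x(a) = -25*a
Z(b, c) = 2*b
Z(-4*2*1, -4)/x(-20) - 29/(-475) = (2*(-4*2*1))/((-25*(-20))) - 29/(-475) = (2*(-8*1))/500 - 29*(-1/475) = (2*(-8))*(1/500) + 29/475 = -16*1/500 + 29/475 = -4/125 + 29/475 = 69/2375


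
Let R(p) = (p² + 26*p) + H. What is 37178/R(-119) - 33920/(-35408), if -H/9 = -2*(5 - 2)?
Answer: 105851434/24610773 ≈ 4.3010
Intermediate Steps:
H = 54 (H = -(-18)*(5 - 2) = -(-18)*3 = -9*(-6) = 54)
R(p) = 54 + p² + 26*p (R(p) = (p² + 26*p) + 54 = 54 + p² + 26*p)
37178/R(-119) - 33920/(-35408) = 37178/(54 + (-119)² + 26*(-119)) - 33920/(-35408) = 37178/(54 + 14161 - 3094) - 33920*(-1/35408) = 37178/11121 + 2120/2213 = 105851434/24610773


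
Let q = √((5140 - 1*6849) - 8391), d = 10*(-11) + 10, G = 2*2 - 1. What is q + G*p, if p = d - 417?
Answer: -1551 + 10*I*√101 ≈ -1551.0 + 100.5*I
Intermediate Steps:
G = 3 (G = 4 - 1 = 3)
d = -100 (d = -110 + 10 = -100)
q = 10*I*√101 (q = √((5140 - 6849) - 8391) = √(-1709 - 8391) = √(-10100) = 10*I*√101 ≈ 100.5*I)
p = -517 (p = -100 - 417 = -517)
q + G*p = 10*I*√101 + 3*(-517) = 10*I*√101 - 1551 = -1551 + 10*I*√101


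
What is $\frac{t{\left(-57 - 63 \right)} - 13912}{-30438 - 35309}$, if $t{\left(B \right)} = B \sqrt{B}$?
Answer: $\frac{13912}{65747} + \frac{240 i \sqrt{30}}{65747} \approx 0.2116 + 0.019994 i$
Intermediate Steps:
$t{\left(B \right)} = B^{\frac{3}{2}}$
$\frac{t{\left(-57 - 63 \right)} - 13912}{-30438 - 35309} = \frac{\left(-57 - 63\right)^{\frac{3}{2}} - 13912}{-30438 - 35309} = \frac{\left(-57 - 63\right)^{\frac{3}{2}} - 13912}{-65747} = \left(\left(-120\right)^{\frac{3}{2}} - 13912\right) \left(- \frac{1}{65747}\right) = \left(- 240 i \sqrt{30} - 13912\right) \left(- \frac{1}{65747}\right) = \left(-13912 - 240 i \sqrt{30}\right) \left(- \frac{1}{65747}\right) = \frac{13912}{65747} + \frac{240 i \sqrt{30}}{65747}$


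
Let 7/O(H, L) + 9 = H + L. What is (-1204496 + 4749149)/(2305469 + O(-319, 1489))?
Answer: 4115342133/2676649516 ≈ 1.5375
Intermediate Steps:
O(H, L) = 7/(-9 + H + L) (O(H, L) = 7/(-9 + (H + L)) = 7/(-9 + H + L))
(-1204496 + 4749149)/(2305469 + O(-319, 1489)) = (-1204496 + 4749149)/(2305469 + 7/(-9 - 319 + 1489)) = 3544653/(2305469 + 7/1161) = 3544653/(2676649516/1161) = 3544653*(1161/2676649516) = 4115342133/2676649516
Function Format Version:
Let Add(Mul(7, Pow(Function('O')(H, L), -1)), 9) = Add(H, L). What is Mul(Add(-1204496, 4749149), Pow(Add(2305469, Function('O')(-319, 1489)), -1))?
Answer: Rational(4115342133, 2676649516) ≈ 1.5375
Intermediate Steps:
Function('O')(H, L) = Mul(7, Pow(Add(-9, H, L), -1)) (Function('O')(H, L) = Mul(7, Pow(Add(-9, Add(H, L)), -1)) = Mul(7, Pow(Add(-9, H, L), -1)))
Mul(Add(-1204496, 4749149), Pow(Add(2305469, Function('O')(-319, 1489)), -1)) = Mul(Add(-1204496, 4749149), Pow(Add(2305469, Mul(7, Pow(Add(-9, -319, 1489), -1))), -1)) = Mul(3544653, Pow(Add(2305469, Mul(7, Pow(1161, -1))), -1)) = Mul(3544653, Pow(Add(2305469, Mul(7, Rational(1, 1161))), -1)) = Mul(3544653, Pow(Add(2305469, Rational(7, 1161)), -1)) = Mul(3544653, Pow(Rational(2676649516, 1161), -1)) = Mul(3544653, Rational(1161, 2676649516)) = Rational(4115342133, 2676649516)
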